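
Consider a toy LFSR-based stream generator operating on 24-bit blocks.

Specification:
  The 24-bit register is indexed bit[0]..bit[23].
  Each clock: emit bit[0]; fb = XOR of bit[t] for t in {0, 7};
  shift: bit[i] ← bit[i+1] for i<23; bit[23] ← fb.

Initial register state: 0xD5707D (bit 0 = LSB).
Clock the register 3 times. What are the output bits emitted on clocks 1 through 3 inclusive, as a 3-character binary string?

101

reg_0 = 0xD5707D
clock 1: out=1, reg = 0xEAB83E
clock 2: out=0, reg = 0x755C1F
clock 3: out=1, reg = 0xBAAE0F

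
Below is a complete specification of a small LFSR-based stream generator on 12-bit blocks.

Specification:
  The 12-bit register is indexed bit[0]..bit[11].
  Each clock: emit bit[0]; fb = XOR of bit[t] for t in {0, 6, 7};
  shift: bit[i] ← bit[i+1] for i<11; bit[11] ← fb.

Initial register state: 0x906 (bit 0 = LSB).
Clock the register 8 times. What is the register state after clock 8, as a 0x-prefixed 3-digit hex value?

0x309

reg_0 = 0x906
clock 1: out=0, reg = 0x483
clock 2: out=1, reg = 0x241
clock 3: out=1, reg = 0x120
clock 4: out=0, reg = 0x090
clock 5: out=0, reg = 0x848
clock 6: out=0, reg = 0xC24
clock 7: out=0, reg = 0x612
clock 8: out=0, reg = 0x309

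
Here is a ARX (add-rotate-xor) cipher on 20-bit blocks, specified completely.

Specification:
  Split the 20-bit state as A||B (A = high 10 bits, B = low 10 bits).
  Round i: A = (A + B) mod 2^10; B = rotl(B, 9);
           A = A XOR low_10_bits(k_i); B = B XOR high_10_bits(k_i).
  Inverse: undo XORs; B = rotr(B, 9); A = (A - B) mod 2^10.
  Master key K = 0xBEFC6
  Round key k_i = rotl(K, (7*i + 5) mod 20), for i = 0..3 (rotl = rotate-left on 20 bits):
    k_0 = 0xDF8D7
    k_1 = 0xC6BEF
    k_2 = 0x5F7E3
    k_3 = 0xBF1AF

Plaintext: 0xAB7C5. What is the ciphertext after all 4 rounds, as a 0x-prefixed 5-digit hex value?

0x45C97

s_0 = plaintext = 0xAB7C5
s_1 = Round(s_0, k_0) = 0xA949C
s_2 = Round(s_1, k_1) = 0x2BB54
s_3 = Round(s_2, k_2) = 0xF84D7
s_4 = Round(s_3, k_3) = 0x45C97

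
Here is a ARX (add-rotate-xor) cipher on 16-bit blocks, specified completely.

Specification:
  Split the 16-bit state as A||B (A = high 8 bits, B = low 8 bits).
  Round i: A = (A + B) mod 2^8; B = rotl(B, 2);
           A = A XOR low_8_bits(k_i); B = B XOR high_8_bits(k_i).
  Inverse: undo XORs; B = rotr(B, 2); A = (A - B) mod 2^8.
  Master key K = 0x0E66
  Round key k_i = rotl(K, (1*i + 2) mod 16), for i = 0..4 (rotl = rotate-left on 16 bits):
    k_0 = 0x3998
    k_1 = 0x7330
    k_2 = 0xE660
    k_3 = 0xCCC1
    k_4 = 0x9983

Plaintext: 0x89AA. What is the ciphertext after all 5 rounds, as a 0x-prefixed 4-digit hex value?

s_0 = plaintext = 0x89AA
s_1 = Round(s_0, k_0) = 0xAB93
s_2 = Round(s_1, k_1) = 0x0E3D
s_3 = Round(s_2, k_2) = 0x2B12
s_4 = Round(s_3, k_3) = 0xFC84
s_5 = Round(s_4, k_4) = 0x038B

0x038B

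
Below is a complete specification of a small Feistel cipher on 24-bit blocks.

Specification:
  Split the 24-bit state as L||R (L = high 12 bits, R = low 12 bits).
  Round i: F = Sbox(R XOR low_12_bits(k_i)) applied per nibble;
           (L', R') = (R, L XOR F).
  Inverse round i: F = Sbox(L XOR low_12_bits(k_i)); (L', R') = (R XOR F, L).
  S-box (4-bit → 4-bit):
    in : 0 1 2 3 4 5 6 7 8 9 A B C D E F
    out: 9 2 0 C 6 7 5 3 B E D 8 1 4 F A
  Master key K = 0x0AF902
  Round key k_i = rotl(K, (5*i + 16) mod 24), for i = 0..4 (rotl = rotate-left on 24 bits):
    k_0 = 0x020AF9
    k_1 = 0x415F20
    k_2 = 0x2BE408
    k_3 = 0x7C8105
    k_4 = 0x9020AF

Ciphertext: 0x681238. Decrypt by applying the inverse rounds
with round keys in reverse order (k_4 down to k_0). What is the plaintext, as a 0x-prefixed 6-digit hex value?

0x6ECB7F

s_0 = ciphertext = 0x681238
s_1 = InvRound(s_0, k_4) = 0x737681
s_2 = InvRound(s_1, k_3) = 0x341737
s_3 = InvRound(s_2, k_2) = 0x459341
s_4 = InvRound(s_3, k_1) = 0xB7F459
s_5 = InvRound(s_4, k_0) = 0x6ECB7F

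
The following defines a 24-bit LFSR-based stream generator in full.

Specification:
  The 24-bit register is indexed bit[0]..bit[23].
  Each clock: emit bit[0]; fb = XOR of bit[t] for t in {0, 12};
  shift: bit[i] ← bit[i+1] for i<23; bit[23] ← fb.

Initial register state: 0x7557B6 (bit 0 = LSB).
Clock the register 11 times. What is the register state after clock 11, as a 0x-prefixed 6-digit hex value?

reg_0 = 0x7557B6
clock 1: out=0, reg = 0xBAABDB
clock 2: out=1, reg = 0xDD55ED
clock 3: out=1, reg = 0x6EAAF6
clock 4: out=0, reg = 0x37557B
clock 5: out=1, reg = 0x1BAABD
clock 6: out=1, reg = 0x8DD55E
clock 7: out=0, reg = 0xC6EAAF
clock 8: out=1, reg = 0xE37557
clock 9: out=1, reg = 0x71BAAB
clock 10: out=1, reg = 0x38DD55
clock 11: out=1, reg = 0x1C6EAA

0x1C6EAA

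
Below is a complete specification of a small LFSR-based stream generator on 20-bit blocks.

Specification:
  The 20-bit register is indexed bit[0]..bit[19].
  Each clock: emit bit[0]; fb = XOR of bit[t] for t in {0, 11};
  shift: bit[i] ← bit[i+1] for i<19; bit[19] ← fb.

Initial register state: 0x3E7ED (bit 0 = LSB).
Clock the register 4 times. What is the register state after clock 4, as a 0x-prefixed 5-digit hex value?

0x13E7E

reg_0 = 0x3E7ED
clock 1: out=1, reg = 0x9F3F6
clock 2: out=0, reg = 0x4F9FB
clock 3: out=1, reg = 0x27CFD
clock 4: out=1, reg = 0x13E7E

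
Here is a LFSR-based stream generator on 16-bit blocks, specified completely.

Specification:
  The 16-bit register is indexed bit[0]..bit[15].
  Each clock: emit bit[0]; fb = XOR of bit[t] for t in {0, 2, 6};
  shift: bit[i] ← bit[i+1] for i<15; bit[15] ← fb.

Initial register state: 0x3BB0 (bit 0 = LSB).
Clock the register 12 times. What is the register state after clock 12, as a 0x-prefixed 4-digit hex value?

reg_0 = 0x3BB0
clock 1: out=0, reg = 0x1DD8
clock 2: out=0, reg = 0x8EEC
clock 3: out=0, reg = 0x4776
clock 4: out=0, reg = 0x23BB
clock 5: out=1, reg = 0x91DD
clock 6: out=1, reg = 0xC8EE
clock 7: out=0, reg = 0x6477
clock 8: out=1, reg = 0xB23B
clock 9: out=1, reg = 0xD91D
clock 10: out=1, reg = 0x6C8E
clock 11: out=0, reg = 0xB647
clock 12: out=1, reg = 0xDB23

0xDB23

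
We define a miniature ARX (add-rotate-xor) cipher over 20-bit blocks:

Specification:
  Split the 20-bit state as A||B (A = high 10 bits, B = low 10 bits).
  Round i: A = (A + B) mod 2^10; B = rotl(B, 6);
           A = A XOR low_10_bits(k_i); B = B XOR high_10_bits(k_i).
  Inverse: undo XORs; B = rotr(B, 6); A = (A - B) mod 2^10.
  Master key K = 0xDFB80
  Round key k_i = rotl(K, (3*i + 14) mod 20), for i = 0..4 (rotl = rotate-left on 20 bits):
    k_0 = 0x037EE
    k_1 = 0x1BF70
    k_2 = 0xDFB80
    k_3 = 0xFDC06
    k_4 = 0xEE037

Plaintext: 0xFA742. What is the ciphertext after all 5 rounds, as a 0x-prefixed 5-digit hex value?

0xBB735

s_0 = plaintext = 0xFA742
s_1 = Round(s_0, k_0) = 0x314B9
s_2 = Round(s_1, k_1) = 0x83A24
s_3 = Round(s_2, k_2) = 0xECA5C
s_4 = Round(s_3, k_3) = 0x820D2
s_5 = Round(s_4, k_4) = 0xBB735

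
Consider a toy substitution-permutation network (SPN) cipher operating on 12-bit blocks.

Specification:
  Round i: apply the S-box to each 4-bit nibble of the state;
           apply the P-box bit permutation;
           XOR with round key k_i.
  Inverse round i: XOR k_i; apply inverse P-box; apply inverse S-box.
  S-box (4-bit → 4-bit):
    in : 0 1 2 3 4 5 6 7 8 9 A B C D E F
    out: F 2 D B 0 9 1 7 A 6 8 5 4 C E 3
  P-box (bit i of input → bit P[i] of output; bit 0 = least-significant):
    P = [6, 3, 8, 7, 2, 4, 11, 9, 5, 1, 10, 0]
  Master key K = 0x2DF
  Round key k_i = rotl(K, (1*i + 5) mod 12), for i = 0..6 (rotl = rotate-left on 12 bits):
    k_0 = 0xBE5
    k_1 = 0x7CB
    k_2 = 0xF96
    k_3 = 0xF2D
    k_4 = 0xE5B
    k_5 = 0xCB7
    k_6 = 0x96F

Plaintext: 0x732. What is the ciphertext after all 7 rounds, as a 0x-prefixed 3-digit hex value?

s_0 = plaintext = 0x732
s_1 = Round(s_0, k_0) = 0xC13
s_2 = Round(s_1, k_1) = 0x313
s_3 = Round(s_2, k_2) = 0xF6D
s_4 = Round(s_3, k_3) = 0xE8B
s_5 = Round(s_4, k_4) = 0x908
s_6 = Round(s_5, k_5) = 0x229
s_7 = Round(s_6, k_6) = 0x642

0x642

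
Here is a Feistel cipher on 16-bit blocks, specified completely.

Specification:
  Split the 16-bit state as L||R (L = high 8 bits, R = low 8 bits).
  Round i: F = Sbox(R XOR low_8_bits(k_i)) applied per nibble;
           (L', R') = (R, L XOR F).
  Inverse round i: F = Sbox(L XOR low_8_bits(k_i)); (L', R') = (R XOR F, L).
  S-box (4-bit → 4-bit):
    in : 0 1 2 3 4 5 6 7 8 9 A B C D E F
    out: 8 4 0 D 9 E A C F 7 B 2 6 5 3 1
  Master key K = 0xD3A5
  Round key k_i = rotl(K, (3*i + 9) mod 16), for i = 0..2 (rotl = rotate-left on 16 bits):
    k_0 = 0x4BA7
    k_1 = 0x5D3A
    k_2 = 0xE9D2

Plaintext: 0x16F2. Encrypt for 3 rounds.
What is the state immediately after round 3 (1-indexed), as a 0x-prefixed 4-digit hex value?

0x9260

s_0 = plaintext = 0x16F2
s_1 = Round(s_0, k_0) = 0xF2F8
s_2 = Round(s_1, k_1) = 0xF892
s_3 = Round(s_2, k_2) = 0x9260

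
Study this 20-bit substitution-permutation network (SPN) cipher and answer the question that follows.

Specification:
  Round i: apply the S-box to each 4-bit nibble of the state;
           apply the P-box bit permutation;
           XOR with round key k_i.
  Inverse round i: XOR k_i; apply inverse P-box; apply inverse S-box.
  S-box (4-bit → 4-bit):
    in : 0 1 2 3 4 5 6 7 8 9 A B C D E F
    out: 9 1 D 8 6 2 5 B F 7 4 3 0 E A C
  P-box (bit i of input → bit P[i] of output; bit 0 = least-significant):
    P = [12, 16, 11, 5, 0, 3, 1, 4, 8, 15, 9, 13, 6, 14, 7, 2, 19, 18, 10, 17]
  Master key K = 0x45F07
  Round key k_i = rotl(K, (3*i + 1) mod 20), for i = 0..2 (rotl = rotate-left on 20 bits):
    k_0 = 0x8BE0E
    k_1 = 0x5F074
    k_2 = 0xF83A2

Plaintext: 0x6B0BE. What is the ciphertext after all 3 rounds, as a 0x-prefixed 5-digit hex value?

0xF825C

s_0 = plaintext = 0x6B0BE
s_1 = Round(s_0, k_0) = 0x1DB67
s_2 = Round(s_1, k_1) = 0xC21D3
s_3 = Round(s_2, k_2) = 0xF825C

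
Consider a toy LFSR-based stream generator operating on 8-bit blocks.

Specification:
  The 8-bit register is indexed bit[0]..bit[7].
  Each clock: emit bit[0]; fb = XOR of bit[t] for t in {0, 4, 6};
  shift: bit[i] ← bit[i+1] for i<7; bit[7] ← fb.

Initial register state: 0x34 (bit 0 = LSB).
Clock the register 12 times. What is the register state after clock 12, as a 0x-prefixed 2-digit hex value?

reg_0 = 0x34
clock 1: out=0, reg = 0x9A
clock 2: out=0, reg = 0xCD
clock 3: out=1, reg = 0x66
clock 4: out=0, reg = 0xB3
clock 5: out=1, reg = 0x59
clock 6: out=1, reg = 0xAC
clock 7: out=0, reg = 0x56
clock 8: out=0, reg = 0x2B
clock 9: out=1, reg = 0x95
clock 10: out=1, reg = 0x4A
clock 11: out=0, reg = 0xA5
clock 12: out=1, reg = 0xD2

0xD2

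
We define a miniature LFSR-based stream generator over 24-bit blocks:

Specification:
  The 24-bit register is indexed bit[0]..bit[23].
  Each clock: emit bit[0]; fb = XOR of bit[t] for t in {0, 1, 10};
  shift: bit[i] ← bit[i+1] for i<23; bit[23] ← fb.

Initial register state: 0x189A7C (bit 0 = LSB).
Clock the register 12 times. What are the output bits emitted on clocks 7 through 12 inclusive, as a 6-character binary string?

100101

reg_0 = 0x189A7C
clock 1: out=0, reg = 0x0C4D3E
clock 2: out=0, reg = 0x06269F
clock 3: out=1, reg = 0x83134F
clock 4: out=1, reg = 0x4189A7
clock 5: out=1, reg = 0x20C4D3
clock 6: out=1, reg = 0x906269
clock 7: out=1, reg = 0xC83134
clock 8: out=0, reg = 0x64189A
clock 9: out=0, reg = 0xB20C4D
clock 10: out=1, reg = 0x590626
clock 11: out=0, reg = 0x2C8313
clock 12: out=1, reg = 0x164189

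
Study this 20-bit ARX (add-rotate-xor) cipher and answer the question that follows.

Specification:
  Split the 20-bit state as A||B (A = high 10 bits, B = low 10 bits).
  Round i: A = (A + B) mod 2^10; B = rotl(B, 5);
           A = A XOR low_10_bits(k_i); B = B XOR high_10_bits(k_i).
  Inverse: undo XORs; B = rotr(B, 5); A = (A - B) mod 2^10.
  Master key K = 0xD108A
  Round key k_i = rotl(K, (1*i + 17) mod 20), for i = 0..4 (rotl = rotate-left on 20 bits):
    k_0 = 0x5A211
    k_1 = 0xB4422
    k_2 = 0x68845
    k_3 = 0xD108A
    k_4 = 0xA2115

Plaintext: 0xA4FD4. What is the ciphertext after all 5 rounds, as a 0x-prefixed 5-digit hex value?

0xBB670

s_0 = plaintext = 0xA4FD4
s_1 = Round(s_0, k_0) = 0x1DBF6
s_2 = Round(s_1, k_1) = 0x1380E
s_3 = Round(s_2, k_2) = 0x06462
s_4 = Round(s_3, k_3) = 0x3C707
s_5 = Round(s_4, k_4) = 0xBB670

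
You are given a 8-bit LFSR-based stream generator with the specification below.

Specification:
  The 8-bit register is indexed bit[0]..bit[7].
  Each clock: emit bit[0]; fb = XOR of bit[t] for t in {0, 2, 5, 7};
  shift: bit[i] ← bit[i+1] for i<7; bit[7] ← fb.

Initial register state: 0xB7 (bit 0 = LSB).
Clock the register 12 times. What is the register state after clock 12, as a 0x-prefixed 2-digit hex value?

reg_0 = 0xB7
clock 1: out=1, reg = 0x5B
clock 2: out=1, reg = 0xAD
clock 3: out=1, reg = 0x56
clock 4: out=0, reg = 0xAB
clock 5: out=1, reg = 0xD5
clock 6: out=1, reg = 0xEA
clock 7: out=0, reg = 0x75
clock 8: out=1, reg = 0xBA
clock 9: out=0, reg = 0x5D
clock 10: out=1, reg = 0x2E
clock 11: out=0, reg = 0x17
clock 12: out=1, reg = 0x0B

0x0B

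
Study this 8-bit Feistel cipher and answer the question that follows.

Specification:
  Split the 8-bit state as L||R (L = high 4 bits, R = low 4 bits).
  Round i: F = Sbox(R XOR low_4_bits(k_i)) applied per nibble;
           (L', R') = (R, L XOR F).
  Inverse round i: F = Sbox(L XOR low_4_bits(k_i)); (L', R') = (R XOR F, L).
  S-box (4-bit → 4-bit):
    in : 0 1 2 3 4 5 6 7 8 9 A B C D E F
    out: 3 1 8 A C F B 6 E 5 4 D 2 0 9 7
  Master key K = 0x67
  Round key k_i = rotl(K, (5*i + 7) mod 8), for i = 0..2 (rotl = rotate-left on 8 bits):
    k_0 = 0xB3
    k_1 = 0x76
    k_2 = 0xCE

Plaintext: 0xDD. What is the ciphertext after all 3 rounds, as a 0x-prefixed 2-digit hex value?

s_0 = plaintext = 0xDD
s_1 = Round(s_0, k_0) = 0xD4
s_2 = Round(s_1, k_1) = 0x45
s_3 = Round(s_2, k_2) = 0x59

0x59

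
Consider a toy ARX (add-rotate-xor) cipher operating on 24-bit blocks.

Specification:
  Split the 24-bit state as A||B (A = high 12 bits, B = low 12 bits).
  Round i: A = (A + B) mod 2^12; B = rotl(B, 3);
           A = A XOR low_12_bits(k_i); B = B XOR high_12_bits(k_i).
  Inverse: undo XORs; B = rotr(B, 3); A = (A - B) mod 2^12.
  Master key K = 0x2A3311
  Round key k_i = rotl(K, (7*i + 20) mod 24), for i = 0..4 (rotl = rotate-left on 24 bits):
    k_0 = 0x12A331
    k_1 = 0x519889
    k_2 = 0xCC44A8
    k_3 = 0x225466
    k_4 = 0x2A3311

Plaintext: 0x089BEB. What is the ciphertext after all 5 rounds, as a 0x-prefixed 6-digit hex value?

s_0 = plaintext = 0x089BEB
s_1 = Round(s_0, k_0) = 0xF45E77
s_2 = Round(s_1, k_1) = 0x5356A6
s_3 = Round(s_2, k_2) = 0xF739F7
s_4 = Round(s_3, k_3) = 0xD0CD99
s_5 = Round(s_4, k_4) = 0x9B4E6D

0x9B4E6D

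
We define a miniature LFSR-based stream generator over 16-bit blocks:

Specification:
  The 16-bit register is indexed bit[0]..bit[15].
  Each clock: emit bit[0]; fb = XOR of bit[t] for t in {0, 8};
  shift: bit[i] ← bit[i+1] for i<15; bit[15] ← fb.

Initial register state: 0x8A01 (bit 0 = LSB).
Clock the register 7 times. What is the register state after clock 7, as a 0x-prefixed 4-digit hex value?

reg_0 = 0x8A01
clock 1: out=1, reg = 0xC500
clock 2: out=0, reg = 0xE280
clock 3: out=0, reg = 0x7140
clock 4: out=0, reg = 0xB8A0
clock 5: out=0, reg = 0x5C50
clock 6: out=0, reg = 0x2E28
clock 7: out=0, reg = 0x1714

0x1714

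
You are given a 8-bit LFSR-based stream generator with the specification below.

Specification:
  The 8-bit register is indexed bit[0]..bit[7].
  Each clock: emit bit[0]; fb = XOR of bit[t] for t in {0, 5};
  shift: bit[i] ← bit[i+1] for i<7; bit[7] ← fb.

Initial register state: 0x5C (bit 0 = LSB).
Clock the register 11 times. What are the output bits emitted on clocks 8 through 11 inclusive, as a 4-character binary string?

0011

reg_0 = 0x5C
clock 1: out=0, reg = 0x2E
clock 2: out=0, reg = 0x97
clock 3: out=1, reg = 0xCB
clock 4: out=1, reg = 0xE5
clock 5: out=1, reg = 0x72
clock 6: out=0, reg = 0xB9
clock 7: out=1, reg = 0x5C
clock 8: out=0, reg = 0x2E
clock 9: out=0, reg = 0x97
clock 10: out=1, reg = 0xCB
clock 11: out=1, reg = 0xE5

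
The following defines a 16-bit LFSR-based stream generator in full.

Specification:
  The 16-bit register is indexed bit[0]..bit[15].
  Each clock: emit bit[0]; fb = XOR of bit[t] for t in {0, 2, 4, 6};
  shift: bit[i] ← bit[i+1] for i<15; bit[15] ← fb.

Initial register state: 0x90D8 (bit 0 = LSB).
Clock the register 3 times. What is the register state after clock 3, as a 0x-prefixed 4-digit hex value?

0x121B

reg_0 = 0x90D8
clock 1: out=0, reg = 0x486C
clock 2: out=0, reg = 0x2436
clock 3: out=0, reg = 0x121B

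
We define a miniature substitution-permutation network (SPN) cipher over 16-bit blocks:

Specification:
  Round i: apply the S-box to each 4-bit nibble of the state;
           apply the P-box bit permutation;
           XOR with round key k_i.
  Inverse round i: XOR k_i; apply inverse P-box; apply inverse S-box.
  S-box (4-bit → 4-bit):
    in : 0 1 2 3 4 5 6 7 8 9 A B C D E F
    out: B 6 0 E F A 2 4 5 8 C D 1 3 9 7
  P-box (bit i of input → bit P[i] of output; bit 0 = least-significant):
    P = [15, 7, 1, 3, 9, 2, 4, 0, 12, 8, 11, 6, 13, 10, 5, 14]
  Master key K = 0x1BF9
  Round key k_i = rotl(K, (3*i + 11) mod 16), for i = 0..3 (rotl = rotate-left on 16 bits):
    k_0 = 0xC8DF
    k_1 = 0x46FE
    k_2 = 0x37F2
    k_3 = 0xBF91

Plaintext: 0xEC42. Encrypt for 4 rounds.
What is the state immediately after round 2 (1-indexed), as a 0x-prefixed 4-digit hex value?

0x2C94

s_0 = plaintext = 0xEC42
s_1 = Round(s_0, k_0) = 0xBACA
s_2 = Round(s_1, k_1) = 0x2C94
s_3 = Round(s_2, k_2) = 0xA779
s_4 = Round(s_3, k_3) = 0xF7A9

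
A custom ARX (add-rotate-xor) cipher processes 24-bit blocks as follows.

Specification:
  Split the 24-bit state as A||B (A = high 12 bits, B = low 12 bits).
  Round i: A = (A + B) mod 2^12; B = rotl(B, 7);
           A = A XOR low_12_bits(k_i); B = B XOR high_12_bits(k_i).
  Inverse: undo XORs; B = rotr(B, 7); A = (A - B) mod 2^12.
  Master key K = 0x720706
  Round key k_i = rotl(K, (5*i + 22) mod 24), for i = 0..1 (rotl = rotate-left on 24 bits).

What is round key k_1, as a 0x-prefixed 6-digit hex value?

0x903833

K = 0x720706
k_0 = rotl(K, (5*0+22) mod 24) = rotl(K, 22) = 0x9C81C1
k_1 = rotl(K, (5*1+22) mod 24) = rotl(K, 3) = 0x903833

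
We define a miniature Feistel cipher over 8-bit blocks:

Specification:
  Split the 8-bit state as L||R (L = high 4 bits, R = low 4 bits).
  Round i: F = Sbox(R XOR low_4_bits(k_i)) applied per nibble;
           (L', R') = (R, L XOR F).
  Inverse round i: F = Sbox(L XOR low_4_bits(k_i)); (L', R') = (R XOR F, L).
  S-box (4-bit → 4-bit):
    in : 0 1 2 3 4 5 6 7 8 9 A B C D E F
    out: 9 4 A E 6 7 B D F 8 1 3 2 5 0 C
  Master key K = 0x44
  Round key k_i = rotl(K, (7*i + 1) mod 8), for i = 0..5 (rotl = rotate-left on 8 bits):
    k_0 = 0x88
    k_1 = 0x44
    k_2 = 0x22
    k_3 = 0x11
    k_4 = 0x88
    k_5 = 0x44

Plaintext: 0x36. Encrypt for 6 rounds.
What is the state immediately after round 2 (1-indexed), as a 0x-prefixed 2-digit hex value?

0x3B

s_0 = plaintext = 0x36
s_1 = Round(s_0, k_0) = 0x63
s_2 = Round(s_1, k_1) = 0x3B
s_3 = Round(s_2, k_2) = 0xBB
s_4 = Round(s_3, k_3) = 0xBA
s_5 = Round(s_4, k_4) = 0xA1
s_6 = Round(s_5, k_5) = 0x1D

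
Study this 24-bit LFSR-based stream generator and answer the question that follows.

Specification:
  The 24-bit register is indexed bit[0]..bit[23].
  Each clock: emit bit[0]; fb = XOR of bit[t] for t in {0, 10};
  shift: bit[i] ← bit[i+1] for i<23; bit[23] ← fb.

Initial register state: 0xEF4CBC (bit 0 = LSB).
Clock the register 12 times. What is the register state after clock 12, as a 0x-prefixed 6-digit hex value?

reg_0 = 0xEF4CBC
clock 1: out=0, reg = 0xF7A65E
clock 2: out=0, reg = 0xFBD32F
clock 3: out=1, reg = 0xFDE997
clock 4: out=1, reg = 0xFEF4CB
clock 5: out=1, reg = 0x7F7A65
clock 6: out=1, reg = 0xBFBD32
clock 7: out=0, reg = 0xDFDE99
clock 8: out=1, reg = 0x6FEF4C
clock 9: out=0, reg = 0xB7F7A6
clock 10: out=0, reg = 0xDBFBD3
clock 11: out=1, reg = 0xEDFDE9
clock 12: out=1, reg = 0x76FEF4

0x76FEF4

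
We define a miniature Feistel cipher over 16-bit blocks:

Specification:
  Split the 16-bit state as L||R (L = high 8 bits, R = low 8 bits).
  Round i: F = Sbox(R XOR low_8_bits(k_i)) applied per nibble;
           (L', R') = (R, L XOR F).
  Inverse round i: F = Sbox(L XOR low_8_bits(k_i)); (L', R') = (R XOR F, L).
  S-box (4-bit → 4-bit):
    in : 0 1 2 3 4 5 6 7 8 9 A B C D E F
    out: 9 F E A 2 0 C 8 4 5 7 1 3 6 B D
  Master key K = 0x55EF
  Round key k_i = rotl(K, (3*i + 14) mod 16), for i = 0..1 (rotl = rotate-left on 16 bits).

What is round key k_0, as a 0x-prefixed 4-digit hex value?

0xD57B

K = 0x55EF
k_0 = rotl(K, (3*0+14) mod 16) = rotl(K, 14) = 0xD57B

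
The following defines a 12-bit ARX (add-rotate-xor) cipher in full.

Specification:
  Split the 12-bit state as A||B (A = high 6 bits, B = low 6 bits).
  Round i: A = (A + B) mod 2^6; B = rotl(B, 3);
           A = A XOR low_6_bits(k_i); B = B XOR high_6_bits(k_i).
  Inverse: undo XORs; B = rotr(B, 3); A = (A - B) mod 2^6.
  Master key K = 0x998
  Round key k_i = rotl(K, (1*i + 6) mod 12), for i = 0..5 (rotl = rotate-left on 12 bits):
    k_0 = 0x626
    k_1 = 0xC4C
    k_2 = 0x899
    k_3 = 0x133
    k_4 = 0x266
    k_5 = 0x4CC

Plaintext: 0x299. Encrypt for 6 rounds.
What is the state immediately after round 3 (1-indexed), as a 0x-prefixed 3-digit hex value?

0x9BF

s_0 = plaintext = 0x299
s_1 = Round(s_0, k_0) = 0x153
s_2 = Round(s_1, k_1) = 0x52B
s_3 = Round(s_2, k_2) = 0x9BF
s_4 = Round(s_3, k_3) = 0x5BB
s_5 = Round(s_4, k_4) = 0xDD6
s_6 = Round(s_5, k_5) = 0x061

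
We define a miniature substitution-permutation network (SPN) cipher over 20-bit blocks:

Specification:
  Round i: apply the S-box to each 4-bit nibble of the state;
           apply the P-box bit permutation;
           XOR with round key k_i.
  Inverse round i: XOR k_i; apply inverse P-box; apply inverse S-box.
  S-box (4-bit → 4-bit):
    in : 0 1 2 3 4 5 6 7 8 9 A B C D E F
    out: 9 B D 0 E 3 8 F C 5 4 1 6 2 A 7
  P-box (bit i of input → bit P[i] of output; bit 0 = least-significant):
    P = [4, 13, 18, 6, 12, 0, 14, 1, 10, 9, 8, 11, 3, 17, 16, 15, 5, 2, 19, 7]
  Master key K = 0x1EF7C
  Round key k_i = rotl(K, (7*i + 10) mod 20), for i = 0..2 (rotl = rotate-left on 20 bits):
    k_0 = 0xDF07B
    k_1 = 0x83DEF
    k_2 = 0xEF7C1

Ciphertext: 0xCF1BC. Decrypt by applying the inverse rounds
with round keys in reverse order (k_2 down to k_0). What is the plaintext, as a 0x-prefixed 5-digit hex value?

s_0 = ciphertext = 0xCF1BC
s_1 = InvRound(s_0, k_2) = 0x555D0
s_2 = InvRound(s_1, k_1) = 0xF964F
s_3 = InvRound(s_2, k_0) = 0x5D5A5

0x5D5A5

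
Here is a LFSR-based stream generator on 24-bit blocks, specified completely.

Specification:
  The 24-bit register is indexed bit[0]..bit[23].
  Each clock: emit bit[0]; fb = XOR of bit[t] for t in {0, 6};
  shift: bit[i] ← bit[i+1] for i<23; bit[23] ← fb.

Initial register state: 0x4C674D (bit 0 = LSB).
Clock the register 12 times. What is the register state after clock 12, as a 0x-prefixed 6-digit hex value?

reg_0 = 0x4C674D
clock 1: out=1, reg = 0x2633A6
clock 2: out=0, reg = 0x1319D3
clock 3: out=1, reg = 0x098CE9
clock 4: out=1, reg = 0x04C674
clock 5: out=0, reg = 0x82633A
clock 6: out=0, reg = 0x41319D
clock 7: out=1, reg = 0xA098CE
clock 8: out=0, reg = 0xD04C67
clock 9: out=1, reg = 0x682633
clock 10: out=1, reg = 0xB41319
clock 11: out=1, reg = 0xDA098C
clock 12: out=0, reg = 0x6D04C6

0x6D04C6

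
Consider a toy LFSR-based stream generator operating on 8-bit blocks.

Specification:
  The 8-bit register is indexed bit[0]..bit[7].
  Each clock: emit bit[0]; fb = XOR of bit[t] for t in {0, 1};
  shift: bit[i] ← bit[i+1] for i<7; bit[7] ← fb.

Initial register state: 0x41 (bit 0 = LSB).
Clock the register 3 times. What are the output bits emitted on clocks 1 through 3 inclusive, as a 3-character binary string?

100

reg_0 = 0x41
clock 1: out=1, reg = 0xA0
clock 2: out=0, reg = 0x50
clock 3: out=0, reg = 0x28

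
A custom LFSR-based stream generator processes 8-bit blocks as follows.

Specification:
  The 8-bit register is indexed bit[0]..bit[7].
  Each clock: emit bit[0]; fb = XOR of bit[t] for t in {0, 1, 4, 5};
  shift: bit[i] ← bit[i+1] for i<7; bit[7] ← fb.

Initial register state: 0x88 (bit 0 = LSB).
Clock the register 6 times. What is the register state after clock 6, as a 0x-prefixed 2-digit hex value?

0x02

reg_0 = 0x88
clock 1: out=0, reg = 0x44
clock 2: out=0, reg = 0x22
clock 3: out=0, reg = 0x11
clock 4: out=1, reg = 0x08
clock 5: out=0, reg = 0x04
clock 6: out=0, reg = 0x02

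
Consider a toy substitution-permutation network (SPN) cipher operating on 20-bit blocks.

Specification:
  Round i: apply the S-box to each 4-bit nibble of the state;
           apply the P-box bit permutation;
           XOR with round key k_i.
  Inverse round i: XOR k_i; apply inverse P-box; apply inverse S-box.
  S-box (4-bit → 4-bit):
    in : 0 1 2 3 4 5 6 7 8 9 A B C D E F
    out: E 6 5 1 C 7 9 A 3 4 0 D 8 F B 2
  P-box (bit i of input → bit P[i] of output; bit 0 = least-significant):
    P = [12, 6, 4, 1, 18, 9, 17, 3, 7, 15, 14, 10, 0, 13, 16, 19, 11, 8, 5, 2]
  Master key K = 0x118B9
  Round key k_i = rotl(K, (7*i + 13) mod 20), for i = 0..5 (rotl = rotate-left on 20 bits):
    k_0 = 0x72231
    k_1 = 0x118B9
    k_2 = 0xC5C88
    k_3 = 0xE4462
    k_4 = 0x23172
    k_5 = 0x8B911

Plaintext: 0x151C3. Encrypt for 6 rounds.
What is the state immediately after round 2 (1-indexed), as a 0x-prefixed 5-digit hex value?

0xA227C

s_0 = plaintext = 0x151C3
s_1 = Round(s_0, k_0) = 0x6D318
s_2 = Round(s_1, k_1) = 0xA227C
s_3 = Round(s_2, k_2) = 0xD1E03
s_4 = Round(s_3, k_3) = 0xDFBCE
s_5 = Round(s_4, k_4) = 0x24C9C
s_6 = Round(s_5, k_5) = 0x3B533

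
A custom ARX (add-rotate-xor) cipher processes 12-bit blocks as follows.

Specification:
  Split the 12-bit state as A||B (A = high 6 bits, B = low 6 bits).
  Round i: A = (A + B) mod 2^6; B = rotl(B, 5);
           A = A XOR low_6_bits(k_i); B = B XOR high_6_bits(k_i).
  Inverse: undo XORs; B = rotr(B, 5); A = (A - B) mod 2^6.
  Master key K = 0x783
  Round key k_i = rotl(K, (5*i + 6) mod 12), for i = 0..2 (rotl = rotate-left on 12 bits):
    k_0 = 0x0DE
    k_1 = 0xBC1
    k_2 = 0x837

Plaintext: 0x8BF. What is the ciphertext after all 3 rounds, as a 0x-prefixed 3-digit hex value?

s_0 = plaintext = 0x8BF
s_1 = Round(s_0, k_0) = 0xFFC
s_2 = Round(s_1, k_1) = 0xEB1
s_3 = Round(s_2, k_2) = 0x718

0x718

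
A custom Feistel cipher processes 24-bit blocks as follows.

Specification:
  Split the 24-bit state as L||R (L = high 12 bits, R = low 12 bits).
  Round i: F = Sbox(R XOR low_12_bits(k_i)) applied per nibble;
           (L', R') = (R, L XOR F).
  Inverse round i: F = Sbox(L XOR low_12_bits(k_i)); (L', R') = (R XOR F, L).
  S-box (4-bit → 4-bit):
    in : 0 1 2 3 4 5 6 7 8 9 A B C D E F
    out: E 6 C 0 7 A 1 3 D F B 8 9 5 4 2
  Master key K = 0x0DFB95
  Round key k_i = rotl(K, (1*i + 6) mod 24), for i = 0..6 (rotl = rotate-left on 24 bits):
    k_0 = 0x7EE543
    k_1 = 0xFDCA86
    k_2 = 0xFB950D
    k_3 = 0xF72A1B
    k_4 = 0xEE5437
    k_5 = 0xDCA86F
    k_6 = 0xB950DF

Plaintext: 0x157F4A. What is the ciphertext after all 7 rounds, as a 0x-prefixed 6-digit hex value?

s_0 = plaintext = 0x157F4A
s_1 = Round(s_0, k_0) = 0xF4AAB8
s_2 = Round(s_1, k_1) = 0xAB814E
s_3 = Round(s_2, k_2) = 0x14EDC8
s_4 = Round(s_3, k_3) = 0xDC821E
s_5 = Round(s_4, k_4) = 0x21EC07
s_6 = Round(s_5, k_5) = 0xC07503
s_7 = Round(s_6, k_6) = 0x50365E

0x50365E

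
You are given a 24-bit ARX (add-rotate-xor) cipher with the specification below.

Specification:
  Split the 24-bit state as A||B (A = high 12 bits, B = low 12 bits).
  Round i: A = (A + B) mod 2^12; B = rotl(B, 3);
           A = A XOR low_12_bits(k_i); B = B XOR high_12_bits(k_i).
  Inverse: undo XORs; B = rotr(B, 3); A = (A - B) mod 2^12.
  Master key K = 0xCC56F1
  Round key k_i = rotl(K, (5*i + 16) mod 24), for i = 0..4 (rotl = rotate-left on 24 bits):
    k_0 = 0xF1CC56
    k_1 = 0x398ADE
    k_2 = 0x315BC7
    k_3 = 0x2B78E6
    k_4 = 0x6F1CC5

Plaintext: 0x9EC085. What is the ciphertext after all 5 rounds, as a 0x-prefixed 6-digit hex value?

s_0 = plaintext = 0x9EC085
s_1 = Round(s_0, k_0) = 0x627B34
s_2 = Round(s_1, k_1) = 0xB85A3D
s_3 = Round(s_2, k_2) = 0xE052F8
s_4 = Round(s_3, k_3) = 0x81B576
s_5 = Round(s_4, k_4) = 0x154D43

0x154D43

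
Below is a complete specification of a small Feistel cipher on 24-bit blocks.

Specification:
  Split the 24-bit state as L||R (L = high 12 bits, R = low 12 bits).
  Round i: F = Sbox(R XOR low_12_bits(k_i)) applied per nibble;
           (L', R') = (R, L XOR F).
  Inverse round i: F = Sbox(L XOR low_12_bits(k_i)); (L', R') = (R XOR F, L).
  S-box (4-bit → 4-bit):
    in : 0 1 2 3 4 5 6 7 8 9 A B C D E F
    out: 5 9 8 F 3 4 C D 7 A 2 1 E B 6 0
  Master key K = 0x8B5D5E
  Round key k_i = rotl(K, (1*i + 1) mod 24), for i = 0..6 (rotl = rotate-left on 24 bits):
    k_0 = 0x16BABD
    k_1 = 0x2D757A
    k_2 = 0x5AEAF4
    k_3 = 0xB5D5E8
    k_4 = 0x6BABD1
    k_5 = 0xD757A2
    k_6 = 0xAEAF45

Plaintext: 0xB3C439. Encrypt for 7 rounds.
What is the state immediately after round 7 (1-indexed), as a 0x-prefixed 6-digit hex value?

0xFC4781

s_0 = plaintext = 0xB3C439
s_1 = Round(s_0, k_0) = 0x439D4F
s_2 = Round(s_1, k_1) = 0xD4F3CD
s_3 = Round(s_2, k_2) = 0x3CD7B5
s_4 = Round(s_3, k_3) = 0x7B5B86
s_5 = Round(s_4, k_4) = 0xB862F8
s_6 = Round(s_5, k_5) = 0x2F8FC4
s_7 = Round(s_6, k_6) = 0xFC4781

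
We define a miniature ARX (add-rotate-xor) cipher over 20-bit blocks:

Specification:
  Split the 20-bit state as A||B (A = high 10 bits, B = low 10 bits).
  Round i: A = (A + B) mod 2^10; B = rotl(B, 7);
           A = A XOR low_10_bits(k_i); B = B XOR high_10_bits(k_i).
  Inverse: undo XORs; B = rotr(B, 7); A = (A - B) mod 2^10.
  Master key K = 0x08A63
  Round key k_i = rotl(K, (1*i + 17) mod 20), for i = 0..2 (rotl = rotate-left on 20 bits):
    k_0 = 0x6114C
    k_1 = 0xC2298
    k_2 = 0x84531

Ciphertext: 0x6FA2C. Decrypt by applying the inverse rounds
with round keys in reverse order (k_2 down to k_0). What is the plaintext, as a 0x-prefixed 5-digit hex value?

s_0 = ciphertext = 0x6FA2C
s_1 = InvRound(s_0, k_2) = 0xA9DE8
s_2 = InvRound(s_1, k_1) = 0x4EB05
s_3 = InvRound(s_2, k_0) = 0x1A40D

0x1A40D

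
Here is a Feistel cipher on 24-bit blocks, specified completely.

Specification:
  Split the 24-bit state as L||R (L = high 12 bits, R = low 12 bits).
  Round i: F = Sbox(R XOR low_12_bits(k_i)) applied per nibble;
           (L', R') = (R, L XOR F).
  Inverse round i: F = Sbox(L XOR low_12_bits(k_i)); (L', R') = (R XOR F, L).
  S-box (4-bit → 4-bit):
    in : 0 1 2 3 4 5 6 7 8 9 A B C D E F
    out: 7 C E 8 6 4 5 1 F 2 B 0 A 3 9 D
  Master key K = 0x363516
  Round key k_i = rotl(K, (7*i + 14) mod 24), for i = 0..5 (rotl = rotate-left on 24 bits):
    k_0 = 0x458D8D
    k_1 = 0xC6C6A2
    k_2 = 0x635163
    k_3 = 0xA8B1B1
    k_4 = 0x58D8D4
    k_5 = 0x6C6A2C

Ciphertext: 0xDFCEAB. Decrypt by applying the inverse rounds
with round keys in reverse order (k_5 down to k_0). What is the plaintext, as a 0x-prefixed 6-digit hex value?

0x7B5EA1

s_0 = ciphertext = 0xDFCEAB
s_1 = InvRound(s_0, k_5) = 0xF9CDFC
s_2 = InvRound(s_1, k_4) = 0xC93F9C
s_3 = InvRound(s_2, k_3) = 0xC72C93
s_4 = InvRound(s_3, k_2) = 0xF5FC72
s_5 = InvRound(s_4, k_1) = 0xEA1F5F
s_6 = InvRound(s_5, k_0) = 0x7B5EA1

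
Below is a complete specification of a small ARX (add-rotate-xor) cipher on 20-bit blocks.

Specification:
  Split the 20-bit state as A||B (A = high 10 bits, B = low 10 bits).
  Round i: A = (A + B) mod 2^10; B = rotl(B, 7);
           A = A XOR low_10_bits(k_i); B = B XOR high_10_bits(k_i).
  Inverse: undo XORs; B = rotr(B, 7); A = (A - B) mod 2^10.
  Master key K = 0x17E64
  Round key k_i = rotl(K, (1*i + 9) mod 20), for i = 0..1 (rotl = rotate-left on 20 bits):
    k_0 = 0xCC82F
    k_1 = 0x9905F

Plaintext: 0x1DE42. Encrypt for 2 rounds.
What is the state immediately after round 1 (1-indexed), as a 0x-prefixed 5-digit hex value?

0xA5A7A

s_0 = plaintext = 0x1DE42
s_1 = Round(s_0, k_0) = 0xA5A7A
s_2 = Round(s_1, k_1) = 0x53F2B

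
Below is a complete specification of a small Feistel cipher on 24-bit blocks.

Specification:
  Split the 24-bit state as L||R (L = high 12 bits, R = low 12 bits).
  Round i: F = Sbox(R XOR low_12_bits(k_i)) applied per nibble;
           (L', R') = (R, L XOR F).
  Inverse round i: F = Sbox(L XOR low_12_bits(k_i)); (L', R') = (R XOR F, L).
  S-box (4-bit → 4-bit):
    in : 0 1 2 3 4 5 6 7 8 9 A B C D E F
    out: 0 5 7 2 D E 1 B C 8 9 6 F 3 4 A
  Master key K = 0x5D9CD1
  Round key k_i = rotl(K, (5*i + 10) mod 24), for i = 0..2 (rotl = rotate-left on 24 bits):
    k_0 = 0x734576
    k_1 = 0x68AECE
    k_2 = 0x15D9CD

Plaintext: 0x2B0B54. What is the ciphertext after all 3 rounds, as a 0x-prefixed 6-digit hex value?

s_0 = plaintext = 0x2B0B54
s_1 = Round(s_0, k_0) = 0xB546C7
s_2 = Round(s_1, k_1) = 0x6C775C
s_3 = Round(s_2, k_2) = 0x75C242

0x75C242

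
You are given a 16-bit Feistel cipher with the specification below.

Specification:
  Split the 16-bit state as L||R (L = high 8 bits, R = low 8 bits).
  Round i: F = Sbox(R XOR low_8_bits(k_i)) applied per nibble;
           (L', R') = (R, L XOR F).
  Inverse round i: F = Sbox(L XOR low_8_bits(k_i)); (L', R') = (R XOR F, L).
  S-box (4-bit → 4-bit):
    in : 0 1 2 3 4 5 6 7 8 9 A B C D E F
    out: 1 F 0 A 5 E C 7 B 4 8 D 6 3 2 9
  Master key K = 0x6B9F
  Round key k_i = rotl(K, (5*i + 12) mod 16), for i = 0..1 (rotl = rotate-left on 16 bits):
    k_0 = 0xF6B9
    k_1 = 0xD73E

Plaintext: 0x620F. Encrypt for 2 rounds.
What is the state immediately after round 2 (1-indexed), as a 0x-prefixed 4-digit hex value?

0xBEBE

s_0 = plaintext = 0x620F
s_1 = Round(s_0, k_0) = 0x0FBE
s_2 = Round(s_1, k_1) = 0xBEBE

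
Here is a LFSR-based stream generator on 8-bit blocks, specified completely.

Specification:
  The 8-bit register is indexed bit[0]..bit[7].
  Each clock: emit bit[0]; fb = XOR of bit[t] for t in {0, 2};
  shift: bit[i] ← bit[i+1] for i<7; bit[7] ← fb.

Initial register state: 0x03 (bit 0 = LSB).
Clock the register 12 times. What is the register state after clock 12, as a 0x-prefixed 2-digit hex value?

0x3C

reg_0 = 0x03
clock 1: out=1, reg = 0x81
clock 2: out=1, reg = 0xC0
clock 3: out=0, reg = 0x60
clock 4: out=0, reg = 0x30
clock 5: out=0, reg = 0x18
clock 6: out=0, reg = 0x0C
clock 7: out=0, reg = 0x86
clock 8: out=0, reg = 0xC3
clock 9: out=1, reg = 0xE1
clock 10: out=1, reg = 0xF0
clock 11: out=0, reg = 0x78
clock 12: out=0, reg = 0x3C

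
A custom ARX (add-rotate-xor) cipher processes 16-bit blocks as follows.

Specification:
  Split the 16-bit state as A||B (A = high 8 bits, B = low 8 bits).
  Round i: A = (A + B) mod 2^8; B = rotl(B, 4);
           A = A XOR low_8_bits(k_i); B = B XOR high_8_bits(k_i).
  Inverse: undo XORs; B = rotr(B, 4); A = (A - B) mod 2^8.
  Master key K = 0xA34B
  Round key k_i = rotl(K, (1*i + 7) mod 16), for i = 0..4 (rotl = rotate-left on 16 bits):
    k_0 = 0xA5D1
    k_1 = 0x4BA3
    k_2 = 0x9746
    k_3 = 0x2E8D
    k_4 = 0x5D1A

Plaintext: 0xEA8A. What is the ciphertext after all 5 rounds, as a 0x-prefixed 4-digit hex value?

0x7B91

s_0 = plaintext = 0xEA8A
s_1 = Round(s_0, k_0) = 0xA50D
s_2 = Round(s_1, k_1) = 0x119B
s_3 = Round(s_2, k_2) = 0xEA2E
s_4 = Round(s_3, k_3) = 0x95CC
s_5 = Round(s_4, k_4) = 0x7B91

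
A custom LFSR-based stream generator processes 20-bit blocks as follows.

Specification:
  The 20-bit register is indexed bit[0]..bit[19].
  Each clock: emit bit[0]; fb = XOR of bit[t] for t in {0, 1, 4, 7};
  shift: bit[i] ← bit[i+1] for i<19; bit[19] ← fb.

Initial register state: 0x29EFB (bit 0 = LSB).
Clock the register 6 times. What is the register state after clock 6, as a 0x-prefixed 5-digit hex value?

0x50A7B

reg_0 = 0x29EFB
clock 1: out=1, reg = 0x14F7D
clock 2: out=1, reg = 0x0A7BE
clock 3: out=0, reg = 0x853DF
clock 4: out=1, reg = 0x429EF
clock 5: out=1, reg = 0xA14F7
clock 6: out=1, reg = 0x50A7B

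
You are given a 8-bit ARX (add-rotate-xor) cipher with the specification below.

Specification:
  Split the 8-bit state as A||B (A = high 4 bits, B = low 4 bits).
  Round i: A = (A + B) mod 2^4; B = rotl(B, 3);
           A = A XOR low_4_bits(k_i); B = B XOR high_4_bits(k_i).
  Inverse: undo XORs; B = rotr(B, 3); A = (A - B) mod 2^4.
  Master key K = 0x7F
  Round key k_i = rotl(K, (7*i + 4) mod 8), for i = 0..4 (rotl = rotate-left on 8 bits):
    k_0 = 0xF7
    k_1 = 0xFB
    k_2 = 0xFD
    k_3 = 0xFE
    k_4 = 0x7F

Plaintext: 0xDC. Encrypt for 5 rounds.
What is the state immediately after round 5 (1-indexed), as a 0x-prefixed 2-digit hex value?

0xD1

s_0 = plaintext = 0xDC
s_1 = Round(s_0, k_0) = 0xE9
s_2 = Round(s_1, k_1) = 0xC3
s_3 = Round(s_2, k_2) = 0x26
s_4 = Round(s_3, k_3) = 0x6C
s_5 = Round(s_4, k_4) = 0xD1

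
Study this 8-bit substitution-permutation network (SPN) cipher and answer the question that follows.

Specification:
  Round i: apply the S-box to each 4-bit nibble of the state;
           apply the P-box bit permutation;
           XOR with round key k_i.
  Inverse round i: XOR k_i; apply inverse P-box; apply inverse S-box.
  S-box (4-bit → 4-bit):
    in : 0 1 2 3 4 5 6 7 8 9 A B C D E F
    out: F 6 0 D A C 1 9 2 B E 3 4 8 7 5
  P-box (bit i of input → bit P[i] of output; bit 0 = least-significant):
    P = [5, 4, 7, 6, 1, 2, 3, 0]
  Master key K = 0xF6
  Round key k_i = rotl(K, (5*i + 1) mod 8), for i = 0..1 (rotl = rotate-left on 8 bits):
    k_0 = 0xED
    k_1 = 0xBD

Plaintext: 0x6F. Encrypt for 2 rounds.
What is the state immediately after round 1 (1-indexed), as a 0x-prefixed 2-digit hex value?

s_0 = plaintext = 0x6F
s_1 = Round(s_0, k_0) = 0x4F
s_2 = Round(s_1, k_1) = 0x18

0x4F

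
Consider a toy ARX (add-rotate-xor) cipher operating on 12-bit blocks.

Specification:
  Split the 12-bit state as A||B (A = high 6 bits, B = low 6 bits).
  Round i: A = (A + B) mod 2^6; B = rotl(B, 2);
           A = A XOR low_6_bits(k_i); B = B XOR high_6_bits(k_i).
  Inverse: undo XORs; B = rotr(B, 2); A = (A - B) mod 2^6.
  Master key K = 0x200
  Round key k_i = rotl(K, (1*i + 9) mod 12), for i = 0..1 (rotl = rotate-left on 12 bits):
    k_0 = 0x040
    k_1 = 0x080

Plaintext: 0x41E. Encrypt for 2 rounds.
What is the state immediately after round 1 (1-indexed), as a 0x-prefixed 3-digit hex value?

s_0 = plaintext = 0x41E
s_1 = Round(s_0, k_0) = 0xBB8
s_2 = Round(s_1, k_1) = 0x9A1

0xBB8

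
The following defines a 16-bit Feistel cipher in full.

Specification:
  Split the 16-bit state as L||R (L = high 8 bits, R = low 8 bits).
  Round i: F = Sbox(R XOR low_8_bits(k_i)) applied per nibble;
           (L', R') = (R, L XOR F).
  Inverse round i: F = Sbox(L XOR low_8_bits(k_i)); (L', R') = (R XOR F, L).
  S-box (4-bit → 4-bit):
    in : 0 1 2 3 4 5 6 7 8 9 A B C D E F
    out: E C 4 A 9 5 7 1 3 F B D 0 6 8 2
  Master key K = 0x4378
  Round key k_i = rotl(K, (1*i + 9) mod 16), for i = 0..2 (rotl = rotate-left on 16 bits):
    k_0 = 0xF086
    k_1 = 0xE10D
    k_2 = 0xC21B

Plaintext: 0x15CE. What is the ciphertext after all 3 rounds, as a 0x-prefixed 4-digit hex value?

0xF305

s_0 = plaintext = 0x15CE
s_1 = Round(s_0, k_0) = 0xCE86
s_2 = Round(s_1, k_1) = 0x86F3
s_3 = Round(s_2, k_2) = 0xF305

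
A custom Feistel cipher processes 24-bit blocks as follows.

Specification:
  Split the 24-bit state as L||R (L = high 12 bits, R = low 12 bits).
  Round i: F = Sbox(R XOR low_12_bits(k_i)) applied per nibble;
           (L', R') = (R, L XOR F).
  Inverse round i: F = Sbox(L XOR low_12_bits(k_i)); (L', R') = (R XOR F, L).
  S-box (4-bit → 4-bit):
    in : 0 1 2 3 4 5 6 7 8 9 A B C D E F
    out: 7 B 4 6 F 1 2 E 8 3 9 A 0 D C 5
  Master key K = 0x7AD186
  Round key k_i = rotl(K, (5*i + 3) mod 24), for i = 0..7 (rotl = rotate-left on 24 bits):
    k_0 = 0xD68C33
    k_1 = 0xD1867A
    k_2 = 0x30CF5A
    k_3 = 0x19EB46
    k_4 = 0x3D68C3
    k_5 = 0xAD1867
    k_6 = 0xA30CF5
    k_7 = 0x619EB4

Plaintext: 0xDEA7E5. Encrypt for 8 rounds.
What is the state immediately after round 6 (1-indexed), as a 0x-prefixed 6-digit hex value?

s_0 = plaintext = 0xDEA7E5
s_1 = Round(s_0, k_0) = 0x7E5738
s_2 = Round(s_1, k_1) = 0x738C11
s_3 = Round(s_2, k_2) = 0xC111C2
s_4 = Round(s_3, k_3) = 0x1C259E
s_5 = Round(s_4, k_4) = 0x59ECDF
s_6 = Round(s_5, k_5) = 0xCDFA36
s_7 = Round(s_6, k_6) = 0xA36ED9
s_8 = Round(s_7, k_7) = 0xED9D1B

0xCDFA36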